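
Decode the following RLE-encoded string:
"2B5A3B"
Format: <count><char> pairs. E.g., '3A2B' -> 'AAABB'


Expanding each <count><char> pair:
  2B -> 'BB'
  5A -> 'AAAAA'
  3B -> 'BBB'

Decoded = BBAAAAABBB


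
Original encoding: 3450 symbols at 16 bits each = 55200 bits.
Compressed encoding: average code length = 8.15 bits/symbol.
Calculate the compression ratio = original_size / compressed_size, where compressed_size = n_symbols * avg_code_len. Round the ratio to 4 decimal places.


original_size = n_symbols * orig_bits = 3450 * 16 = 55200 bits
compressed_size = n_symbols * avg_code_len = 3450 * 8.15 = 28117.5 bits
ratio = original_size / compressed_size = 55200 / 28117.5 = 1.9632

Compression ratio = 1.9632


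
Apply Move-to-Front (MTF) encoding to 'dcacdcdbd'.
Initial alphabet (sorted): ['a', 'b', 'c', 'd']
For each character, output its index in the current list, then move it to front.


MTF encoding:
'd': index 3 in ['a', 'b', 'c', 'd'] -> ['d', 'a', 'b', 'c']
'c': index 3 in ['d', 'a', 'b', 'c'] -> ['c', 'd', 'a', 'b']
'a': index 2 in ['c', 'd', 'a', 'b'] -> ['a', 'c', 'd', 'b']
'c': index 1 in ['a', 'c', 'd', 'b'] -> ['c', 'a', 'd', 'b']
'd': index 2 in ['c', 'a', 'd', 'b'] -> ['d', 'c', 'a', 'b']
'c': index 1 in ['d', 'c', 'a', 'b'] -> ['c', 'd', 'a', 'b']
'd': index 1 in ['c', 'd', 'a', 'b'] -> ['d', 'c', 'a', 'b']
'b': index 3 in ['d', 'c', 'a', 'b'] -> ['b', 'd', 'c', 'a']
'd': index 1 in ['b', 'd', 'c', 'a'] -> ['d', 'b', 'c', 'a']


Output: [3, 3, 2, 1, 2, 1, 1, 3, 1]


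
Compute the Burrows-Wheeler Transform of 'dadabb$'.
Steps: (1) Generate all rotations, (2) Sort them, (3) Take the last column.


Rotations (sorted):
  0: $dadabb -> last char: b
  1: abb$dad -> last char: d
  2: adabb$d -> last char: d
  3: b$dadab -> last char: b
  4: bb$dada -> last char: a
  5: dabb$da -> last char: a
  6: dadabb$ -> last char: $


BWT = bddbaa$


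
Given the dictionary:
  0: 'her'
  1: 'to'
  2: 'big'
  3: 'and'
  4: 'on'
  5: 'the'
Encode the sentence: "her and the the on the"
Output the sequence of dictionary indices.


Look up each word in the dictionary:
  'her' -> 0
  'and' -> 3
  'the' -> 5
  'the' -> 5
  'on' -> 4
  'the' -> 5

Encoded: [0, 3, 5, 5, 4, 5]


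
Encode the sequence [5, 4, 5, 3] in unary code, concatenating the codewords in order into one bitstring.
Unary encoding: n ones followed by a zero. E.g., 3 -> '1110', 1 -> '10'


Encode each number as n ones followed by a terminating 0:
  5 -> 111110 (6 bits)
  4 -> 11110 (5 bits)
  5 -> 111110 (6 bits)
  3 -> 1110 (4 bits)
Total length = 6 + 5 + 6 + 4 = 21 bits.

Unary([5, 4, 5, 3]) = 111110111101111101110 (21 bits)


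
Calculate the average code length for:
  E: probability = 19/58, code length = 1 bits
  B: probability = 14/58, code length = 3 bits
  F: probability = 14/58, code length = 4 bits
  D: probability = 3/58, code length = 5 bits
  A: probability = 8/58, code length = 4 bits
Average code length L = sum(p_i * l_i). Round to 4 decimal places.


Weighted contributions p_i * l_i:
  E: (19/58) * 1 = 19/58
  B: (14/58) * 3 = 42/58
  F: (14/58) * 4 = 56/58
  D: (3/58) * 5 = 15/58
  A: (8/58) * 4 = 32/58
Sum = (19 + 42 + 56 + 15 + 32)/58 = 164/58

L = 164/58 = 2.8276 bits/symbol


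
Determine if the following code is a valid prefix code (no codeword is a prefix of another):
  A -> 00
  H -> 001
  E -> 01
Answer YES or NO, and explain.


Checking each pair (does one codeword prefix another?):
  A='00' vs H='001': prefix -- VIOLATION

NO -- this is NOT a valid prefix code. A (00) is a prefix of H (001).


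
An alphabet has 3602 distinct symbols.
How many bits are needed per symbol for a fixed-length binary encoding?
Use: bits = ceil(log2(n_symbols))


log2(3602) = 11.8146
Bracket: 2^11 = 2048 < 3602 <= 2^12 = 4096
So ceil(log2(3602)) = 12

bits = ceil(log2(3602)) = ceil(11.8146) = 12 bits


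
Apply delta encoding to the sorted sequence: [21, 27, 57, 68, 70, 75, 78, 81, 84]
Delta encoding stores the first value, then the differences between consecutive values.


First value: 21
Deltas:
  27 - 21 = 6
  57 - 27 = 30
  68 - 57 = 11
  70 - 68 = 2
  75 - 70 = 5
  78 - 75 = 3
  81 - 78 = 3
  84 - 81 = 3


Delta encoded: [21, 6, 30, 11, 2, 5, 3, 3, 3]


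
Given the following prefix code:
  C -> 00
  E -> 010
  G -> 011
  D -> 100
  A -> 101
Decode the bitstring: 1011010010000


Decoding step by step:
Bits 101 -> A
Bits 101 -> A
Bits 00 -> C
Bits 100 -> D
Bits 00 -> C


Decoded message: AACDC


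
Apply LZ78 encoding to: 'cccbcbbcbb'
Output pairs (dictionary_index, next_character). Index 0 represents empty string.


LZ78 encoding steps:
Dictionary: {0: ''}
Step 1: w='' (idx 0), next='c' -> output (0, 'c'), add 'c' as idx 1
Step 2: w='c' (idx 1), next='c' -> output (1, 'c'), add 'cc' as idx 2
Step 3: w='' (idx 0), next='b' -> output (0, 'b'), add 'b' as idx 3
Step 4: w='c' (idx 1), next='b' -> output (1, 'b'), add 'cb' as idx 4
Step 5: w='b' (idx 3), next='c' -> output (3, 'c'), add 'bc' as idx 5
Step 6: w='b' (idx 3), next='b' -> output (3, 'b'), add 'bb' as idx 6


Encoded: [(0, 'c'), (1, 'c'), (0, 'b'), (1, 'b'), (3, 'c'), (3, 'b')]


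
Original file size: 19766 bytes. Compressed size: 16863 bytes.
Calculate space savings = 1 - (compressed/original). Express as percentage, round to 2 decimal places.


ratio = compressed/original = 16863/19766 = 0.853132
savings = 1 - ratio = 1 - 0.853132 = 0.146868
as a percentage: 0.146868 * 100 = 14.69%

Space savings = 1 - 16863/19766 = 14.69%


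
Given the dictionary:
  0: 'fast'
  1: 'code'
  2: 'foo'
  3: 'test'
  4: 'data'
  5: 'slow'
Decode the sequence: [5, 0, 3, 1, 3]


Look up each index in the dictionary:
  5 -> 'slow'
  0 -> 'fast'
  3 -> 'test'
  1 -> 'code'
  3 -> 'test'

Decoded: "slow fast test code test"


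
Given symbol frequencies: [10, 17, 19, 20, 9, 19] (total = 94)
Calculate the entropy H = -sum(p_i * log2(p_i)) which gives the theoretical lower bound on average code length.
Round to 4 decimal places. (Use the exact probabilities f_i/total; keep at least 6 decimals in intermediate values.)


Per-symbol terms -p_i * log2(p_i) with p_i = f_i/94:
  p = 10/94 = 0.106383: log2(p) = -3.232661, -p*log2(p) = 0.343900
  p = 17/94 = 0.180851: log2(p) = -2.467126, -p*log2(p) = 0.446182
  p = 19/94 = 0.202128: log2(p) = -2.306661, -p*log2(p) = 0.466240
  p = 20/94 = 0.212766: log2(p) = -2.232661, -p*log2(p) = 0.475034
  p = 9/94 = 0.095745: log2(p) = -3.384664, -p*log2(p) = 0.324064
  p = 19/94 = 0.202128: log2(p) = -2.306661, -p*log2(p) = 0.466240
H = 0.343900 + 0.446182 + 0.466240 + 0.475034 + 0.324064 + 0.466240 = 2.521660

H = 2.5217 bits/symbol


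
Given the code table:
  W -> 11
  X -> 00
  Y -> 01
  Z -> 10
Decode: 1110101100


Decoding:
11 -> W
10 -> Z
10 -> Z
11 -> W
00 -> X


Result: WZZWX


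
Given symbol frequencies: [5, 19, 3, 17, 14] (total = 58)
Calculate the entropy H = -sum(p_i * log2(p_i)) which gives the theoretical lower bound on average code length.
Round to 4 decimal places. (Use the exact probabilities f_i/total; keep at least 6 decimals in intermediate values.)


Per-symbol terms -p_i * log2(p_i) with p_i = f_i/58:
  p = 5/58 = 0.086207: log2(p) = -3.536053, -p*log2(p) = 0.304832
  p = 19/58 = 0.327586: log2(p) = -1.610053, -p*log2(p) = 0.527431
  p = 3/58 = 0.051724: log2(p) = -4.273018, -p*log2(p) = 0.221018
  p = 17/58 = 0.293103: log2(p) = -1.770518, -p*log2(p) = 0.518945
  p = 14/58 = 0.241379: log2(p) = -2.050626, -p*log2(p) = 0.494979
H = 0.304832 + 0.527431 + 0.221018 + 0.518945 + 0.494979 = 2.067205

H = 2.0672 bits/symbol


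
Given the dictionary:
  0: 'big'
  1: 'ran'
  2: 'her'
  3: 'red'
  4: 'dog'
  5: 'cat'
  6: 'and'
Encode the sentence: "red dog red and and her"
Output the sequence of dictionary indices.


Look up each word in the dictionary:
  'red' -> 3
  'dog' -> 4
  'red' -> 3
  'and' -> 6
  'and' -> 6
  'her' -> 2

Encoded: [3, 4, 3, 6, 6, 2]


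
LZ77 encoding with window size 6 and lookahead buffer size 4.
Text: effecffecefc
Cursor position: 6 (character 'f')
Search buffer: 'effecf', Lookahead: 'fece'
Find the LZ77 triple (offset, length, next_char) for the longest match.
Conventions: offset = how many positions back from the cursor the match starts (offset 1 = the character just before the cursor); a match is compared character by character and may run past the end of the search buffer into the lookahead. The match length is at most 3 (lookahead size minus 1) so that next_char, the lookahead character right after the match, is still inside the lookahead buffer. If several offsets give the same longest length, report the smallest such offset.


Try each offset into the search buffer:
  offset=1 (pos 5, char 'f'): match length 1
  offset=2 (pos 4, char 'c'): match length 0
  offset=3 (pos 3, char 'e'): match length 0
  offset=4 (pos 2, char 'f'): match length 3
  offset=5 (pos 1, char 'f'): match length 1
  offset=6 (pos 0, char 'e'): match length 0
Longest match has length 3 at offset 4.
next_char = character at position 6 + 3 = 9 -> 'e'

Best match: offset=4, length=3 (matching 'fec' starting at position 2)
LZ77 triple: (4, 3, 'e')


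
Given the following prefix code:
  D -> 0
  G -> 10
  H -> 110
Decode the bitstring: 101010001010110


Decoding step by step:
Bits 10 -> G
Bits 10 -> G
Bits 10 -> G
Bits 0 -> D
Bits 0 -> D
Bits 10 -> G
Bits 10 -> G
Bits 110 -> H


Decoded message: GGGDDGGH


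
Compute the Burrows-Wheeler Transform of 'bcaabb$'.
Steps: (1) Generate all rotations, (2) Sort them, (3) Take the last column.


Rotations (sorted):
  0: $bcaabb -> last char: b
  1: aabb$bc -> last char: c
  2: abb$bca -> last char: a
  3: b$bcaab -> last char: b
  4: bb$bcaa -> last char: a
  5: bcaabb$ -> last char: $
  6: caabb$b -> last char: b


BWT = bcaba$b


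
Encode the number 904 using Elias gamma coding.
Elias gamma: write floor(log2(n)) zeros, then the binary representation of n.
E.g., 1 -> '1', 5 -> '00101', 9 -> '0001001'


num_bits = floor(log2(904)) + 1 = 10
leading_zeros = num_bits - 1 = 9
binary(904) = 1110001000

Elias gamma(904) = '000000000' + '1110001000' = 0000000001110001000 (19 bits)


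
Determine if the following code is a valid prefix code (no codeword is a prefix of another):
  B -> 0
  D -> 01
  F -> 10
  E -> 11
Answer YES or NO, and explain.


Checking each pair (does one codeword prefix another?):
  B='0' vs D='01': prefix -- VIOLATION

NO -- this is NOT a valid prefix code. B (0) is a prefix of D (01).


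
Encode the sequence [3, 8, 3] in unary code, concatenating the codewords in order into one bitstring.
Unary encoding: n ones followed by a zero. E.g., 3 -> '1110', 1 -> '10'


Encode each number as n ones followed by a terminating 0:
  3 -> 1110 (4 bits)
  8 -> 111111110 (9 bits)
  3 -> 1110 (4 bits)
Total length = 4 + 9 + 4 = 17 bits.

Unary([3, 8, 3]) = 11101111111101110 (17 bits)


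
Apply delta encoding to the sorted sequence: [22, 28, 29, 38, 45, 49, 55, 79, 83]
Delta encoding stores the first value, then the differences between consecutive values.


First value: 22
Deltas:
  28 - 22 = 6
  29 - 28 = 1
  38 - 29 = 9
  45 - 38 = 7
  49 - 45 = 4
  55 - 49 = 6
  79 - 55 = 24
  83 - 79 = 4


Delta encoded: [22, 6, 1, 9, 7, 4, 6, 24, 4]


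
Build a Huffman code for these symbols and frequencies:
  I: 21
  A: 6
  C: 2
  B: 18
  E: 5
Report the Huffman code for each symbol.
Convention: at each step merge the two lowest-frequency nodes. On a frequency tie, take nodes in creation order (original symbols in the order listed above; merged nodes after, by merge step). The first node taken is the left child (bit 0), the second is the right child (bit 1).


Huffman tree construction:
Step 1: Merge C(2) + E(5) = 7
Step 2: Merge A(6) + (C+E)(7) = 13
Step 3: Merge (A+(C+E))(13) + B(18) = 31
Step 4: Merge I(21) + ((A+(C+E))+B)(31) = 52
Read each symbol's code off the tree from the root (left child = 0, right child = 1).

Codes:
  I: 0 (length 1)
  A: 100 (length 3)
  C: 1010 (length 4)
  B: 11 (length 2)
  E: 1011 (length 4)
Average code length: 103/52 = 1.9808 bits/symbol


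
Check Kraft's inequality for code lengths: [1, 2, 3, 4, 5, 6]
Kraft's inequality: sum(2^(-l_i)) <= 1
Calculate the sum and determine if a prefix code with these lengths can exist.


Sum = 2^(-1) + 2^(-2) + 2^(-3) + 2^(-4) + 2^(-5) + 2^(-6)
    = 0.5 + 0.25 + 0.125 + 0.0625 + 0.03125 + 0.015625
    = 63/64 = 0.984375
Since 0.984375 <= 1, Kraft's inequality IS satisfied.
A prefix code with these lengths CAN exist.

Kraft sum = 0.984375. Satisfied.


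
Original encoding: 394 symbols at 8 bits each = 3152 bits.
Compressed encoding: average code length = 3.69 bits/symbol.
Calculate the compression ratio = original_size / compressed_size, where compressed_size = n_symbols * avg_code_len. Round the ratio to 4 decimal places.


original_size = n_symbols * orig_bits = 394 * 8 = 3152 bits
compressed_size = n_symbols * avg_code_len = 394 * 3.69 = 1453.86 bits
ratio = original_size / compressed_size = 3152 / 1453.86 = 2.168

Compression ratio = 2.168


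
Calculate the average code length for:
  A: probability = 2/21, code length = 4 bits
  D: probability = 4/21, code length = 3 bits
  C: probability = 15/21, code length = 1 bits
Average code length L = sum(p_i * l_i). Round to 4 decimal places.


Weighted contributions p_i * l_i:
  A: (2/21) * 4 = 8/21
  D: (4/21) * 3 = 12/21
  C: (15/21) * 1 = 15/21
Sum = (8 + 12 + 15)/21 = 35/21

L = 35/21 = 1.6667 bits/symbol


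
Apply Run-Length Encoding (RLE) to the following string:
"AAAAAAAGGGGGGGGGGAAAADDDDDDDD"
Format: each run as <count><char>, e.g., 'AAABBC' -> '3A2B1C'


Scanning runs left to right:
  i=0: run of 'A' x 7 -> '7A'
  i=7: run of 'G' x 10 -> '10G'
  i=17: run of 'A' x 4 -> '4A'
  i=21: run of 'D' x 8 -> '8D'

RLE = 7A10G4A8D


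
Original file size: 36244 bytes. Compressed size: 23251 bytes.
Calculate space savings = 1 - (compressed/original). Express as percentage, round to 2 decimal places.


ratio = compressed/original = 23251/36244 = 0.641513
savings = 1 - ratio = 1 - 0.641513 = 0.358487
as a percentage: 0.358487 * 100 = 35.85%

Space savings = 1 - 23251/36244 = 35.85%


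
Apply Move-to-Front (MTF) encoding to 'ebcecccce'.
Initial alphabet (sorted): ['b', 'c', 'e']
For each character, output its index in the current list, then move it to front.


MTF encoding:
'e': index 2 in ['b', 'c', 'e'] -> ['e', 'b', 'c']
'b': index 1 in ['e', 'b', 'c'] -> ['b', 'e', 'c']
'c': index 2 in ['b', 'e', 'c'] -> ['c', 'b', 'e']
'e': index 2 in ['c', 'b', 'e'] -> ['e', 'c', 'b']
'c': index 1 in ['e', 'c', 'b'] -> ['c', 'e', 'b']
'c': index 0 in ['c', 'e', 'b'] -> ['c', 'e', 'b']
'c': index 0 in ['c', 'e', 'b'] -> ['c', 'e', 'b']
'c': index 0 in ['c', 'e', 'b'] -> ['c', 'e', 'b']
'e': index 1 in ['c', 'e', 'b'] -> ['e', 'c', 'b']


Output: [2, 1, 2, 2, 1, 0, 0, 0, 1]


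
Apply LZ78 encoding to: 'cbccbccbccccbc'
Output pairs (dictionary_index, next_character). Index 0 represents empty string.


LZ78 encoding steps:
Dictionary: {0: ''}
Step 1: w='' (idx 0), next='c' -> output (0, 'c'), add 'c' as idx 1
Step 2: w='' (idx 0), next='b' -> output (0, 'b'), add 'b' as idx 2
Step 3: w='c' (idx 1), next='c' -> output (1, 'c'), add 'cc' as idx 3
Step 4: w='b' (idx 2), next='c' -> output (2, 'c'), add 'bc' as idx 4
Step 5: w='c' (idx 1), next='b' -> output (1, 'b'), add 'cb' as idx 5
Step 6: w='cc' (idx 3), next='c' -> output (3, 'c'), add 'ccc' as idx 6
Step 7: w='cb' (idx 5), next='c' -> output (5, 'c'), add 'cbc' as idx 7


Encoded: [(0, 'c'), (0, 'b'), (1, 'c'), (2, 'c'), (1, 'b'), (3, 'c'), (5, 'c')]


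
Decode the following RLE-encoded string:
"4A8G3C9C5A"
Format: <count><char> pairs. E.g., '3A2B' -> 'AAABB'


Expanding each <count><char> pair:
  4A -> 'AAAA'
  8G -> 'GGGGGGGG'
  3C -> 'CCC'
  9C -> 'CCCCCCCCC'
  5A -> 'AAAAA'

Decoded = AAAAGGGGGGGGCCCCCCCCCCCCAAAAA


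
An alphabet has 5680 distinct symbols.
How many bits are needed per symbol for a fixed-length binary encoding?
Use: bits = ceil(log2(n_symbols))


log2(5680) = 12.4717
Bracket: 2^12 = 4096 < 5680 <= 2^13 = 8192
So ceil(log2(5680)) = 13

bits = ceil(log2(5680)) = ceil(12.4717) = 13 bits


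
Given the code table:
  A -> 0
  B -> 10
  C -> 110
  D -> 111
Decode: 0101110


Decoding:
0 -> A
10 -> B
111 -> D
0 -> A


Result: ABDA


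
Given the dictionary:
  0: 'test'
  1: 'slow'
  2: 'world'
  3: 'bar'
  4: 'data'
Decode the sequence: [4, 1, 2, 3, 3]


Look up each index in the dictionary:
  4 -> 'data'
  1 -> 'slow'
  2 -> 'world'
  3 -> 'bar'
  3 -> 'bar'

Decoded: "data slow world bar bar"


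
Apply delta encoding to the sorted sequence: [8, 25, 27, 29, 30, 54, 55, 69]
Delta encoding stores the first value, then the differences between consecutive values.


First value: 8
Deltas:
  25 - 8 = 17
  27 - 25 = 2
  29 - 27 = 2
  30 - 29 = 1
  54 - 30 = 24
  55 - 54 = 1
  69 - 55 = 14


Delta encoded: [8, 17, 2, 2, 1, 24, 1, 14]


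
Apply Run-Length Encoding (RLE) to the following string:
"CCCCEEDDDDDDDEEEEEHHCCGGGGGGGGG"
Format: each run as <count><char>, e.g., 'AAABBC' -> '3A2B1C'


Scanning runs left to right:
  i=0: run of 'C' x 4 -> '4C'
  i=4: run of 'E' x 2 -> '2E'
  i=6: run of 'D' x 7 -> '7D'
  i=13: run of 'E' x 5 -> '5E'
  i=18: run of 'H' x 2 -> '2H'
  i=20: run of 'C' x 2 -> '2C'
  i=22: run of 'G' x 9 -> '9G'

RLE = 4C2E7D5E2H2C9G


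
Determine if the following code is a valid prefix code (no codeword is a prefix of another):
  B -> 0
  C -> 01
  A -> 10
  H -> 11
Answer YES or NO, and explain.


Checking each pair (does one codeword prefix another?):
  B='0' vs C='01': prefix -- VIOLATION

NO -- this is NOT a valid prefix code. B (0) is a prefix of C (01).


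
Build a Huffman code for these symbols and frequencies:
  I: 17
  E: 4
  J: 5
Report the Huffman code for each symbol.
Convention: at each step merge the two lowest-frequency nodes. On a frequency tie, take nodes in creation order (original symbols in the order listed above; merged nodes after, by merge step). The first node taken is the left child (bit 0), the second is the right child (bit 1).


Huffman tree construction:
Step 1: Merge E(4) + J(5) = 9
Step 2: Merge (E+J)(9) + I(17) = 26
Read each symbol's code off the tree from the root (left child = 0, right child = 1).

Codes:
  I: 1 (length 1)
  E: 00 (length 2)
  J: 01 (length 2)
Average code length: 35/26 = 1.3462 bits/symbol


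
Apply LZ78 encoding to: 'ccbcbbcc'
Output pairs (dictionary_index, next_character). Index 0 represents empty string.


LZ78 encoding steps:
Dictionary: {0: ''}
Step 1: w='' (idx 0), next='c' -> output (0, 'c'), add 'c' as idx 1
Step 2: w='c' (idx 1), next='b' -> output (1, 'b'), add 'cb' as idx 2
Step 3: w='cb' (idx 2), next='b' -> output (2, 'b'), add 'cbb' as idx 3
Step 4: w='c' (idx 1), next='c' -> output (1, 'c'), add 'cc' as idx 4


Encoded: [(0, 'c'), (1, 'b'), (2, 'b'), (1, 'c')]


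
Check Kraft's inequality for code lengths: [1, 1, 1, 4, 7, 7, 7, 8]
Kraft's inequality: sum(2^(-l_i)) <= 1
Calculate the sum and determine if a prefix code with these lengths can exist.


Sum = 2^(-1) + 2^(-1) + 2^(-1) + 2^(-4) + 2^(-7) + 2^(-7) + 2^(-7) + 2^(-8)
    = 0.5 + 0.5 + 0.5 + 0.0625 + 0.0078125 + 0.0078125 + 0.0078125 + 0.00390625
    = 407/256 = 1.58984375
Since 1.58984375 > 1, Kraft's inequality is NOT satisfied.
A prefix code with these lengths CANNOT exist.

Kraft sum = 1.58984375. Not satisfied.


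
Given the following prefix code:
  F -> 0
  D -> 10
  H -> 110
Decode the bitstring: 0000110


Decoding step by step:
Bits 0 -> F
Bits 0 -> F
Bits 0 -> F
Bits 0 -> F
Bits 110 -> H


Decoded message: FFFFH


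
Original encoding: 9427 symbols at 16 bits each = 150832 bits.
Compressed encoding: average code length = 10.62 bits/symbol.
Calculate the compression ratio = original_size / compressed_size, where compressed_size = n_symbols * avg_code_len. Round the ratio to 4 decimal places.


original_size = n_symbols * orig_bits = 9427 * 16 = 150832 bits
compressed_size = n_symbols * avg_code_len = 9427 * 10.62 = 100114.74 bits
ratio = original_size / compressed_size = 150832 / 100114.74 = 1.5066

Compression ratio = 1.5066


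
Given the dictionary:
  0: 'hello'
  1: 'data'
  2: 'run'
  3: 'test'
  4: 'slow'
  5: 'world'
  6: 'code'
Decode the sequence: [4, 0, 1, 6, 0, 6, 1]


Look up each index in the dictionary:
  4 -> 'slow'
  0 -> 'hello'
  1 -> 'data'
  6 -> 'code'
  0 -> 'hello'
  6 -> 'code'
  1 -> 'data'

Decoded: "slow hello data code hello code data"


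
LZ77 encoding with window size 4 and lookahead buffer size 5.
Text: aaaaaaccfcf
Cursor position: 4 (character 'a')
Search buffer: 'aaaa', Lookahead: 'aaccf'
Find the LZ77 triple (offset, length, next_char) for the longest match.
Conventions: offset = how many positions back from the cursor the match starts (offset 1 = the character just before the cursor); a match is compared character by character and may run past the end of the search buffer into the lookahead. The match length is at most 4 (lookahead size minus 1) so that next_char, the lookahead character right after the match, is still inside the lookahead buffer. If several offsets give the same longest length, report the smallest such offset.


Try each offset into the search buffer:
  offset=1 (pos 3, char 'a'): match length 2
  offset=2 (pos 2, char 'a'): match length 2
  offset=3 (pos 1, char 'a'): match length 2
  offset=4 (pos 0, char 'a'): match length 2
Longest match has length 2, found at offsets 1, 2, 3, 4; take the smallest, offset 1.
next_char = character at position 4 + 2 = 6 -> 'c'

Best match: offset=1, length=2 (matching 'aa' starting at position 3)
LZ77 triple: (1, 2, 'c')


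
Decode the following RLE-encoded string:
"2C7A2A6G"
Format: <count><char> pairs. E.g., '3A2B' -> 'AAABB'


Expanding each <count><char> pair:
  2C -> 'CC'
  7A -> 'AAAAAAA'
  2A -> 'AA'
  6G -> 'GGGGGG'

Decoded = CCAAAAAAAAAGGGGGG


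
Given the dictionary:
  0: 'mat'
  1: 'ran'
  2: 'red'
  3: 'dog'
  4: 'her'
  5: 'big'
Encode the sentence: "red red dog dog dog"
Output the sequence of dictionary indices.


Look up each word in the dictionary:
  'red' -> 2
  'red' -> 2
  'dog' -> 3
  'dog' -> 3
  'dog' -> 3

Encoded: [2, 2, 3, 3, 3]


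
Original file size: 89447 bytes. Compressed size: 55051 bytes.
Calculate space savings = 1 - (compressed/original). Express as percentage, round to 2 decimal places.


ratio = compressed/original = 55051/89447 = 0.615459
savings = 1 - ratio = 1 - 0.615459 = 0.384541
as a percentage: 0.384541 * 100 = 38.45%

Space savings = 1 - 55051/89447 = 38.45%


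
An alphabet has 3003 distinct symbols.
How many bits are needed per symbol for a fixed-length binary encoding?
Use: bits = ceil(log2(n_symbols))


log2(3003) = 11.5522
Bracket: 2^11 = 2048 < 3003 <= 2^12 = 4096
So ceil(log2(3003)) = 12

bits = ceil(log2(3003)) = ceil(11.5522) = 12 bits


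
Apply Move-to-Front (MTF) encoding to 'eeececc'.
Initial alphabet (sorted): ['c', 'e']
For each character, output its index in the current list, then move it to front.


MTF encoding:
'e': index 1 in ['c', 'e'] -> ['e', 'c']
'e': index 0 in ['e', 'c'] -> ['e', 'c']
'e': index 0 in ['e', 'c'] -> ['e', 'c']
'c': index 1 in ['e', 'c'] -> ['c', 'e']
'e': index 1 in ['c', 'e'] -> ['e', 'c']
'c': index 1 in ['e', 'c'] -> ['c', 'e']
'c': index 0 in ['c', 'e'] -> ['c', 'e']


Output: [1, 0, 0, 1, 1, 1, 0]


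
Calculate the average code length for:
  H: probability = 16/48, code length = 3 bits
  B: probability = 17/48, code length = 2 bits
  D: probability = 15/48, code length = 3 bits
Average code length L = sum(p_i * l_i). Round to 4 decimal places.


Weighted contributions p_i * l_i:
  H: (16/48) * 3 = 48/48
  B: (17/48) * 2 = 34/48
  D: (15/48) * 3 = 45/48
Sum = (48 + 34 + 45)/48 = 127/48

L = 127/48 = 2.6458 bits/symbol


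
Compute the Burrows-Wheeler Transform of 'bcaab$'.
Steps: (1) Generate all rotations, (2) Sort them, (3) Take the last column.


Rotations (sorted):
  0: $bcaab -> last char: b
  1: aab$bc -> last char: c
  2: ab$bca -> last char: a
  3: b$bcaa -> last char: a
  4: bcaab$ -> last char: $
  5: caab$b -> last char: b


BWT = bcaa$b


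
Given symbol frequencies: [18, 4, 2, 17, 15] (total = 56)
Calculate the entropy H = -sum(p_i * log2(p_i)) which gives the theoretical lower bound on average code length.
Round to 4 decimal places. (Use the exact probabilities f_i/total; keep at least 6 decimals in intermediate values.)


Per-symbol terms -p_i * log2(p_i) with p_i = f_i/56:
  p = 18/56 = 0.321429: log2(p) = -1.637430, -p*log2(p) = 0.526317
  p = 4/56 = 0.071429: log2(p) = -3.807355, -p*log2(p) = 0.271954
  p = 2/56 = 0.035714: log2(p) = -4.807355, -p*log2(p) = 0.171691
  p = 17/56 = 0.303571: log2(p) = -1.719892, -p*log2(p) = 0.522110
  p = 15/56 = 0.267857: log2(p) = -1.900464, -p*log2(p) = 0.509053
H = 0.526317 + 0.271954 + 0.171691 + 0.522110 + 0.509053 = 2.001125

H = 2.0011 bits/symbol


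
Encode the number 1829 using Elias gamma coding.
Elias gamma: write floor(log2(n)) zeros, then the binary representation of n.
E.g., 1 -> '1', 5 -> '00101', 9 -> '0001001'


num_bits = floor(log2(1829)) + 1 = 11
leading_zeros = num_bits - 1 = 10
binary(1829) = 11100100101

Elias gamma(1829) = '0000000000' + '11100100101' = 000000000011100100101 (21 bits)


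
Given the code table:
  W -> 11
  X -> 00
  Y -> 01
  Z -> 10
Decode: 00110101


Decoding:
00 -> X
11 -> W
01 -> Y
01 -> Y


Result: XWYY


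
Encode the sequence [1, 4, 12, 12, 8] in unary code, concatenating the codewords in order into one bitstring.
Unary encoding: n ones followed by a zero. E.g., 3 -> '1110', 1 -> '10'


Encode each number as n ones followed by a terminating 0:
  1 -> 10 (2 bits)
  4 -> 11110 (5 bits)
  12 -> 1111111111110 (13 bits)
  12 -> 1111111111110 (13 bits)
  8 -> 111111110 (9 bits)
Total length = 2 + 5 + 13 + 13 + 9 = 42 bits.

Unary([1, 4, 12, 12, 8]) = 101111011111111111101111111111110111111110 (42 bits)


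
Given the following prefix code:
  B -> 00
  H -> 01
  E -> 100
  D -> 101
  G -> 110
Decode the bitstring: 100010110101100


Decoding step by step:
Bits 100 -> E
Bits 01 -> H
Bits 01 -> H
Bits 101 -> D
Bits 01 -> H
Bits 100 -> E


Decoded message: EHHDHE


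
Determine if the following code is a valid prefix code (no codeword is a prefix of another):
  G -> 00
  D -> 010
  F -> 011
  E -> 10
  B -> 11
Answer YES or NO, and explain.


Checking each pair (does one codeword prefix another?):
  G='00' vs D='010': no prefix
  G='00' vs F='011': no prefix
  G='00' vs E='10': no prefix
  G='00' vs B='11': no prefix
  D='010' vs G='00': no prefix
  D='010' vs F='011': no prefix
  D='010' vs E='10': no prefix
  D='010' vs B='11': no prefix
  F='011' vs G='00': no prefix
  F='011' vs D='010': no prefix
  F='011' vs E='10': no prefix
  F='011' vs B='11': no prefix
  E='10' vs G='00': no prefix
  E='10' vs D='010': no prefix
  E='10' vs F='011': no prefix
  E='10' vs B='11': no prefix
  B='11' vs G='00': no prefix
  B='11' vs D='010': no prefix
  B='11' vs F='011': no prefix
  B='11' vs E='10': no prefix
No violation found over all pairs.

YES -- this is a valid prefix code. No codeword is a prefix of any other codeword.


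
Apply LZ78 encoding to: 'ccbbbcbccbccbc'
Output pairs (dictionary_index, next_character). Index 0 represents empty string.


LZ78 encoding steps:
Dictionary: {0: ''}
Step 1: w='' (idx 0), next='c' -> output (0, 'c'), add 'c' as idx 1
Step 2: w='c' (idx 1), next='b' -> output (1, 'b'), add 'cb' as idx 2
Step 3: w='' (idx 0), next='b' -> output (0, 'b'), add 'b' as idx 3
Step 4: w='b' (idx 3), next='c' -> output (3, 'c'), add 'bc' as idx 4
Step 5: w='bc' (idx 4), next='c' -> output (4, 'c'), add 'bcc' as idx 5
Step 6: w='bcc' (idx 5), next='b' -> output (5, 'b'), add 'bccb' as idx 6
Step 7: w='c' (idx 1), end of input -> output (1, '')


Encoded: [(0, 'c'), (1, 'b'), (0, 'b'), (3, 'c'), (4, 'c'), (5, 'b'), (1, '')]


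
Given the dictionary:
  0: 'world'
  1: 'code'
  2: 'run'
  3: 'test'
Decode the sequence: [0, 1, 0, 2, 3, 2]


Look up each index in the dictionary:
  0 -> 'world'
  1 -> 'code'
  0 -> 'world'
  2 -> 'run'
  3 -> 'test'
  2 -> 'run'

Decoded: "world code world run test run"


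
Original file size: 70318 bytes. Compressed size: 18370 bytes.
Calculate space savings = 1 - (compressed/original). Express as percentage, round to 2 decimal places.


ratio = compressed/original = 18370/70318 = 0.261242
savings = 1 - ratio = 1 - 0.261242 = 0.738758
as a percentage: 0.738758 * 100 = 73.88%

Space savings = 1 - 18370/70318 = 73.88%


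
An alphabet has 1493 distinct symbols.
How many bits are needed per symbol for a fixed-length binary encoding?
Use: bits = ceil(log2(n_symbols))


log2(1493) = 10.544
Bracket: 2^10 = 1024 < 1493 <= 2^11 = 2048
So ceil(log2(1493)) = 11

bits = ceil(log2(1493)) = ceil(10.544) = 11 bits


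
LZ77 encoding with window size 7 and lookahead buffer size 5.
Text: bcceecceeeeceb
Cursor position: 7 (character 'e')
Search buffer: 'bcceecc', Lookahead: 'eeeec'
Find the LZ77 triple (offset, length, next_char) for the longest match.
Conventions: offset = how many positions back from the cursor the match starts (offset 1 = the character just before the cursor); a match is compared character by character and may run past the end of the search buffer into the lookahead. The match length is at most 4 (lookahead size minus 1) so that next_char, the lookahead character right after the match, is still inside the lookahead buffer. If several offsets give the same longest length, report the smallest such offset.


Try each offset into the search buffer:
  offset=1 (pos 6, char 'c'): match length 0
  offset=2 (pos 5, char 'c'): match length 0
  offset=3 (pos 4, char 'e'): match length 1
  offset=4 (pos 3, char 'e'): match length 2
  offset=5 (pos 2, char 'c'): match length 0
  offset=6 (pos 1, char 'c'): match length 0
  offset=7 (pos 0, char 'b'): match length 0
Longest match has length 2 at offset 4.
next_char = character at position 7 + 2 = 9 -> 'e'

Best match: offset=4, length=2 (matching 'ee' starting at position 3)
LZ77 triple: (4, 2, 'e')


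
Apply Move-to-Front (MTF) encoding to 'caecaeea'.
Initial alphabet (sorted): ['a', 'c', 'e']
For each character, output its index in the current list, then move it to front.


MTF encoding:
'c': index 1 in ['a', 'c', 'e'] -> ['c', 'a', 'e']
'a': index 1 in ['c', 'a', 'e'] -> ['a', 'c', 'e']
'e': index 2 in ['a', 'c', 'e'] -> ['e', 'a', 'c']
'c': index 2 in ['e', 'a', 'c'] -> ['c', 'e', 'a']
'a': index 2 in ['c', 'e', 'a'] -> ['a', 'c', 'e']
'e': index 2 in ['a', 'c', 'e'] -> ['e', 'a', 'c']
'e': index 0 in ['e', 'a', 'c'] -> ['e', 'a', 'c']
'a': index 1 in ['e', 'a', 'c'] -> ['a', 'e', 'c']


Output: [1, 1, 2, 2, 2, 2, 0, 1]


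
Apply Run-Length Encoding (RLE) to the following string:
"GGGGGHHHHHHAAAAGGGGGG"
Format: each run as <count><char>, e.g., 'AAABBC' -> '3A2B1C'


Scanning runs left to right:
  i=0: run of 'G' x 5 -> '5G'
  i=5: run of 'H' x 6 -> '6H'
  i=11: run of 'A' x 4 -> '4A'
  i=15: run of 'G' x 6 -> '6G'

RLE = 5G6H4A6G


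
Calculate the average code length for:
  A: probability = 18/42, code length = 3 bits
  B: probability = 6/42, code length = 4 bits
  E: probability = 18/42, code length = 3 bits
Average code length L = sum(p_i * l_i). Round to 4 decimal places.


Weighted contributions p_i * l_i:
  A: (18/42) * 3 = 54/42
  B: (6/42) * 4 = 24/42
  E: (18/42) * 3 = 54/42
Sum = (54 + 24 + 54)/42 = 132/42

L = 132/42 = 3.1429 bits/symbol


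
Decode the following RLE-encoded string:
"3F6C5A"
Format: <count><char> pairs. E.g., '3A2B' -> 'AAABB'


Expanding each <count><char> pair:
  3F -> 'FFF'
  6C -> 'CCCCCC'
  5A -> 'AAAAA'

Decoded = FFFCCCCCCAAAAA


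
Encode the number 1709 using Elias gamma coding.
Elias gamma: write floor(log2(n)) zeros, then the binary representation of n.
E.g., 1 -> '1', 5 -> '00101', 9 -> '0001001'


num_bits = floor(log2(1709)) + 1 = 11
leading_zeros = num_bits - 1 = 10
binary(1709) = 11010101101

Elias gamma(1709) = '0000000000' + '11010101101' = 000000000011010101101 (21 bits)


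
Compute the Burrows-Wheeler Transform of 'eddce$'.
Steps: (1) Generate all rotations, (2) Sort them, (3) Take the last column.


Rotations (sorted):
  0: $eddce -> last char: e
  1: ce$edd -> last char: d
  2: dce$ed -> last char: d
  3: ddce$e -> last char: e
  4: e$eddc -> last char: c
  5: eddce$ -> last char: $


BWT = eddec$


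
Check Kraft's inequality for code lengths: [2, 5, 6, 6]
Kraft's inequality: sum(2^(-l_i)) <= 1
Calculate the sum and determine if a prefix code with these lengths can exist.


Sum = 2^(-2) + 2^(-5) + 2^(-6) + 2^(-6)
    = 0.25 + 0.03125 + 0.015625 + 0.015625
    = 20/64 = 0.3125
Since 0.3125 <= 1, Kraft's inequality IS satisfied.
A prefix code with these lengths CAN exist.

Kraft sum = 0.3125. Satisfied.


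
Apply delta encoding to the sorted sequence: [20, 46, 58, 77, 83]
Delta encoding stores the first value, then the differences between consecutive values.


First value: 20
Deltas:
  46 - 20 = 26
  58 - 46 = 12
  77 - 58 = 19
  83 - 77 = 6


Delta encoded: [20, 26, 12, 19, 6]


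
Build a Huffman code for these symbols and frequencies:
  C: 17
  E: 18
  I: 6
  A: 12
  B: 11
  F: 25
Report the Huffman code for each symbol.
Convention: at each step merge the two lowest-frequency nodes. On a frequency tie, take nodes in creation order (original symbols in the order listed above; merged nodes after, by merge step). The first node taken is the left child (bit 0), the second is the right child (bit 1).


Huffman tree construction:
Step 1: Merge I(6) + B(11) = 17
Step 2: Merge A(12) + C(17) = 29
Step 3: Merge (I+B)(17) + E(18) = 35
Step 4: Merge F(25) + (A+C)(29) = 54
Step 5: Merge ((I+B)+E)(35) + (F+(A+C))(54) = 89
Read each symbol's code off the tree from the root (left child = 0, right child = 1).

Codes:
  C: 111 (length 3)
  E: 01 (length 2)
  I: 000 (length 3)
  A: 110 (length 3)
  B: 001 (length 3)
  F: 10 (length 2)
Average code length: 224/89 = 2.5169 bits/symbol


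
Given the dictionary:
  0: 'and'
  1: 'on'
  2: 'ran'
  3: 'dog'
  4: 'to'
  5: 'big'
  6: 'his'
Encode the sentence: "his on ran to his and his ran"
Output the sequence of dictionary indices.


Look up each word in the dictionary:
  'his' -> 6
  'on' -> 1
  'ran' -> 2
  'to' -> 4
  'his' -> 6
  'and' -> 0
  'his' -> 6
  'ran' -> 2

Encoded: [6, 1, 2, 4, 6, 0, 6, 2]


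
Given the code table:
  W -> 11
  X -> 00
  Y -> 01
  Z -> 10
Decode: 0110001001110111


Decoding:
01 -> Y
10 -> Z
00 -> X
10 -> Z
01 -> Y
11 -> W
01 -> Y
11 -> W


Result: YZXZYWYW


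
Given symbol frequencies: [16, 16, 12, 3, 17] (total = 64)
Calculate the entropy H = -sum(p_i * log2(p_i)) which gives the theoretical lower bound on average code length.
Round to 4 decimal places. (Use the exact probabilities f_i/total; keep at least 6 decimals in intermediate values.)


Per-symbol terms -p_i * log2(p_i) with p_i = f_i/64:
  p = 16/64 = 0.250000: log2(p) = -2.000000, -p*log2(p) = 0.500000
  p = 16/64 = 0.250000: log2(p) = -2.000000, -p*log2(p) = 0.500000
  p = 12/64 = 0.187500: log2(p) = -2.415037, -p*log2(p) = 0.452820
  p = 3/64 = 0.046875: log2(p) = -4.415037, -p*log2(p) = 0.206955
  p = 17/64 = 0.265625: log2(p) = -1.912537, -p*log2(p) = 0.508018
H = 0.500000 + 0.500000 + 0.452820 + 0.206955 + 0.508018 = 2.167793

H = 2.1678 bits/symbol


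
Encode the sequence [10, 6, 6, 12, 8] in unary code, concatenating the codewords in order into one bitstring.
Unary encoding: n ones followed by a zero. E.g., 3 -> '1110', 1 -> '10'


Encode each number as n ones followed by a terminating 0:
  10 -> 11111111110 (11 bits)
  6 -> 1111110 (7 bits)
  6 -> 1111110 (7 bits)
  12 -> 1111111111110 (13 bits)
  8 -> 111111110 (9 bits)
Total length = 11 + 7 + 7 + 13 + 9 = 47 bits.

Unary([10, 6, 6, 12, 8]) = 11111111110111111011111101111111111110111111110 (47 bits)


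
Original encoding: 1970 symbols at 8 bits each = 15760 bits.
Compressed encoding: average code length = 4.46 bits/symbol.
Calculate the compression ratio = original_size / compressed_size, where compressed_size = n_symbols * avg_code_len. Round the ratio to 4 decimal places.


original_size = n_symbols * orig_bits = 1970 * 8 = 15760 bits
compressed_size = n_symbols * avg_code_len = 1970 * 4.46 = 8786.2 bits
ratio = original_size / compressed_size = 15760 / 8786.2 = 1.7937

Compression ratio = 1.7937


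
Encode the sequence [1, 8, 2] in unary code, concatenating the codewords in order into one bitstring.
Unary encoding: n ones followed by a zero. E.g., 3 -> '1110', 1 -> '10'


Encode each number as n ones followed by a terminating 0:
  1 -> 10 (2 bits)
  8 -> 111111110 (9 bits)
  2 -> 110 (3 bits)
Total length = 2 + 9 + 3 = 14 bits.

Unary([1, 8, 2]) = 10111111110110 (14 bits)


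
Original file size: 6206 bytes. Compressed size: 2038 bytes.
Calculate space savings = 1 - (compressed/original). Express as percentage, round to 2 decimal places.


ratio = compressed/original = 2038/6206 = 0.328392
savings = 1 - ratio = 1 - 0.328392 = 0.671608
as a percentage: 0.671608 * 100 = 67.16%

Space savings = 1 - 2038/6206 = 67.16%


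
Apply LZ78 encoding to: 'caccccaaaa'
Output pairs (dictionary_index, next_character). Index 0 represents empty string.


LZ78 encoding steps:
Dictionary: {0: ''}
Step 1: w='' (idx 0), next='c' -> output (0, 'c'), add 'c' as idx 1
Step 2: w='' (idx 0), next='a' -> output (0, 'a'), add 'a' as idx 2
Step 3: w='c' (idx 1), next='c' -> output (1, 'c'), add 'cc' as idx 3
Step 4: w='cc' (idx 3), next='a' -> output (3, 'a'), add 'cca' as idx 4
Step 5: w='a' (idx 2), next='a' -> output (2, 'a'), add 'aa' as idx 5
Step 6: w='a' (idx 2), end of input -> output (2, '')


Encoded: [(0, 'c'), (0, 'a'), (1, 'c'), (3, 'a'), (2, 'a'), (2, '')]


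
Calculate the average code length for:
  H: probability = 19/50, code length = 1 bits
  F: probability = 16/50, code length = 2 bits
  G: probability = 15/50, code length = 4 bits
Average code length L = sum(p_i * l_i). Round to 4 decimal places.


Weighted contributions p_i * l_i:
  H: (19/50) * 1 = 19/50
  F: (16/50) * 2 = 32/50
  G: (15/50) * 4 = 60/50
Sum = (19 + 32 + 60)/50 = 111/50

L = 111/50 = 2.2200 bits/symbol


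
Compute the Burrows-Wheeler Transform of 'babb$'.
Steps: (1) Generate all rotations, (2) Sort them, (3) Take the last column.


Rotations (sorted):
  0: $babb -> last char: b
  1: abb$b -> last char: b
  2: b$bab -> last char: b
  3: babb$ -> last char: $
  4: bb$ba -> last char: a


BWT = bbb$a


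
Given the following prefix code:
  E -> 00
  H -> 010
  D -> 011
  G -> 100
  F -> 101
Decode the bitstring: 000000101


Decoding step by step:
Bits 00 -> E
Bits 00 -> E
Bits 00 -> E
Bits 101 -> F


Decoded message: EEEF


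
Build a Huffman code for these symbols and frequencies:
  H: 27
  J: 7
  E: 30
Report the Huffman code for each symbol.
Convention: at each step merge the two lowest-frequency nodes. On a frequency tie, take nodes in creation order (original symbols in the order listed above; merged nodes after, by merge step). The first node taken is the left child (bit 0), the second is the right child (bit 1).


Huffman tree construction:
Step 1: Merge J(7) + H(27) = 34
Step 2: Merge E(30) + (J+H)(34) = 64
Read each symbol's code off the tree from the root (left child = 0, right child = 1).

Codes:
  H: 11 (length 2)
  J: 10 (length 2)
  E: 0 (length 1)
Average code length: 98/64 = 1.5313 bits/symbol


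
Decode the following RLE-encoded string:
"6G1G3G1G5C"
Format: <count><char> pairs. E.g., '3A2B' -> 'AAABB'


Expanding each <count><char> pair:
  6G -> 'GGGGGG'
  1G -> 'G'
  3G -> 'GGG'
  1G -> 'G'
  5C -> 'CCCCC'

Decoded = GGGGGGGGGGGCCCCC


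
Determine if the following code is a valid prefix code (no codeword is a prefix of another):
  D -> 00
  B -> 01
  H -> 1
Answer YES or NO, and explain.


Checking each pair (does one codeword prefix another?):
  D='00' vs B='01': no prefix
  D='00' vs H='1': no prefix
  B='01' vs D='00': no prefix
  B='01' vs H='1': no prefix
  H='1' vs D='00': no prefix
  H='1' vs B='01': no prefix
No violation found over all pairs.

YES -- this is a valid prefix code. No codeword is a prefix of any other codeword.
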